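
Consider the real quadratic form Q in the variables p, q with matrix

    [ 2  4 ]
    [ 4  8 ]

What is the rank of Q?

Applying the same elementary operations to the rows and columns of A produces a congruent diagonal matrix with entries 2, 0.
So there are 1 positive, 1 zero pivots.
The rank is the number of nonzero pivots: 1.

1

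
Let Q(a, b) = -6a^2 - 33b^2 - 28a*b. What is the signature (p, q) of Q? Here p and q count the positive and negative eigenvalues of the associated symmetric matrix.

Write A = [[-6, -14], [-14, -33]].
Symmetric row and column elimination reduces A to a congruent diagonal form with pivots -6, -1/3.
So there are 2 negative pivots.

(0, 2)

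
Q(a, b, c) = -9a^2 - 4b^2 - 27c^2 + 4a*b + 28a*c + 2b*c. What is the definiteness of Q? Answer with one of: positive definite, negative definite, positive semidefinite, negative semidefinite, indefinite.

The symmetric matrix of Q is A = [[-9, 2, 14], [2, -4, 1], [14, 1, -27]].
Leading principal minors: Δ_1 = -9, Δ_2 = 32, Δ_3 = -15.
The signs alternate starting with Δ_1 < 0, so by Sylvester's criterion Q is negative definite.

negative definite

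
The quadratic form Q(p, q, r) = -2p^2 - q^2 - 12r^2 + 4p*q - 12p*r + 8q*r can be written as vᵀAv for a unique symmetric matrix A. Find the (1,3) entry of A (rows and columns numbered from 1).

The coefficient of p·r in Q is -12. For a symmetric A this equals A[1,3] + A[3,1] = 2·A[1,3].
So A[1,3] = -12/2 = -6.

-6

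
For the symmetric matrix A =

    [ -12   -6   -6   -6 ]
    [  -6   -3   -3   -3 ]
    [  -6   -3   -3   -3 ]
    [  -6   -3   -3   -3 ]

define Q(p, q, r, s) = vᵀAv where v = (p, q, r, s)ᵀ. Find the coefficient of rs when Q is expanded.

-6

The coefficient of rs is A[3,4] + A[4,3] = 2·(-3) = -6.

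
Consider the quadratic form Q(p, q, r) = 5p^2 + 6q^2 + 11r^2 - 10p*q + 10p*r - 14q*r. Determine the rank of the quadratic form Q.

Write A = [[5, -5, 5], [-5, 6, -7], [5, -7, 11]].
Congruent diagonalization of A (simultaneous row and column reduction) yields pivots 5, 1, 2.
Counting signs: 3 positive.
The rank is the number of nonzero pivots: 3.

3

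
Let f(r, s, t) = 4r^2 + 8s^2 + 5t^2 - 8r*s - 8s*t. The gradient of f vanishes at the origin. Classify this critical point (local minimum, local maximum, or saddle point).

local minimum

The Hessian at the origin is H = [[8, -8, 0], [-8, 16, -8], [0, -8, 10]].
An LDLᵀ factorisation of H has diagonal entries 8, 8, 2.
That gives 3 positive pivots.
H is positive definite, so the origin is a strict local minimum.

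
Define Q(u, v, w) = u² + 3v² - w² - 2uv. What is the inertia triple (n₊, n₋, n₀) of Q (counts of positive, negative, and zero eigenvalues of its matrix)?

(2, 1, 0)

The symmetric matrix is A = [[1, -1, 0], [-1, 3, 0], [0, 0, -1]].
An LDLᵀ factorisation of A has diagonal entries 1, 2, -1.
Counting signs: 2 positive, 1 negative.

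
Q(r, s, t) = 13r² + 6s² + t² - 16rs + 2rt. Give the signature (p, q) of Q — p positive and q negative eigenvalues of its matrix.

The symmetric matrix is A = [[13, -8, 1], [-8, 6, 0], [1, 0, 1]].
Symmetric row and column elimination reduces A to a congruent diagonal form with pivots 13, 14/13, 4/7.
That gives 3 positive pivots.

(3, 0)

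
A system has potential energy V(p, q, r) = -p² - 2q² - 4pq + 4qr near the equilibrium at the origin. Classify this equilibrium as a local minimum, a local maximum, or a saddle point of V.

The Hessian at the origin is H = [[-2, -4, 0], [-4, -4, 4], [0, 4, 0]].
Symmetric row and column elimination reduces H to a congruent diagonal form with pivots -2, 4, -4.
So there are 1 positive, 2 negative pivots.
H is indefinite, so the origin is a saddle point.

saddle point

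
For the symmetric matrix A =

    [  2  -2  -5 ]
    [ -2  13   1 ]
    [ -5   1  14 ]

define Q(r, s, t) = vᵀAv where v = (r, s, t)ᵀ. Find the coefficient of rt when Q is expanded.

-10

The coefficient of rt is A[1,3] + A[3,1] = 2·(-5) = -10.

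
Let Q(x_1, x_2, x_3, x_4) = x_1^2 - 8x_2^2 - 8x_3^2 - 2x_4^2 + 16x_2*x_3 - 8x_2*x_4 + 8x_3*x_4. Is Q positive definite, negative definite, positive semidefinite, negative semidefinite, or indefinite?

The symmetric matrix is A = [[1, 0, 0, 0], [0, -8, 8, -4], [0, 8, -8, 4], [0, -4, 4, -2]].
Applying the same elementary operations to the rows and columns of A produces a congruent diagonal matrix with entries 1, -8, 0, 0.
So there are 1 positive, 1 negative, 2 zero pivots.
Hence Q is indefinite.

indefinite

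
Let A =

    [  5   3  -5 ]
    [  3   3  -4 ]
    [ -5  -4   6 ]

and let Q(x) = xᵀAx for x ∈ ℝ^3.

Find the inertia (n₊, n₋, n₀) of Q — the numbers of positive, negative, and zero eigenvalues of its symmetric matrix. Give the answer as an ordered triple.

Symmetric row and column elimination reduces A to a congruent diagonal form with pivots 5, 6/5, 1/6.
So there are 3 positive pivots.

(3, 0, 0)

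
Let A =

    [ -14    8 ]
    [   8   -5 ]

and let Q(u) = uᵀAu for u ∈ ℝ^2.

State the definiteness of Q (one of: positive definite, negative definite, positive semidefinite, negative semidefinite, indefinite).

Congruent diagonalization of A (simultaneous row and column reduction) yields pivots -14, -3/7.
That gives 2 negative pivots.
Hence Q is negative definite.

negative definite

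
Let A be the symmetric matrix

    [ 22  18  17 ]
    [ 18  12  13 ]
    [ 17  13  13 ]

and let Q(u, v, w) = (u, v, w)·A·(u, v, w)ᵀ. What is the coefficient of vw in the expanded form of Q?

26

The coefficient of vw is A[2,3] + A[3,2] = 2·13 = 26.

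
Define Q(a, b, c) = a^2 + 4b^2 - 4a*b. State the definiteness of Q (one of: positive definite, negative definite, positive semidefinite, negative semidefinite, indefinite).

positive semidefinite

The associated matrix is A = [[1, -2, 0], [-2, 4, 0], [0, 0, 0]].
Congruent diagonalization of A (simultaneous row and column reduction) yields pivots 1, 0, 0.
That gives 1 positive, 2 zero pivots.
Hence Q is positive semidefinite.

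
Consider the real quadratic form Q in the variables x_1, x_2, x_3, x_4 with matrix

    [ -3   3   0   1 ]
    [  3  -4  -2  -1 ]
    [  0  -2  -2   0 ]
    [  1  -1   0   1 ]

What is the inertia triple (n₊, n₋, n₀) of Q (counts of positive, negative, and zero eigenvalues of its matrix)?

Row-reducing A symmetrically gives the diagonal entries -3, -1, 2, 4/3.
Counting signs: 2 positive, 2 negative.

(2, 2, 0)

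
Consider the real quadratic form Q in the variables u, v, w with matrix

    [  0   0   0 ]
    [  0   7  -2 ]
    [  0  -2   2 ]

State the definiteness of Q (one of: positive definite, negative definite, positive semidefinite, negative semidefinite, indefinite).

Congruent diagonalization of A (simultaneous row and column reduction) yields pivots 0, 7, 10/7.
That gives 2 positive, 1 zero pivots.
Hence Q is positive semidefinite.

positive semidefinite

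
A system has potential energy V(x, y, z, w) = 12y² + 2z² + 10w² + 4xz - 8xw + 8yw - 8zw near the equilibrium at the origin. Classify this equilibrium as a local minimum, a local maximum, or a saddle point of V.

The Hessian at the origin is H = [[0, 0, 4, -8], [0, 24, 0, 8], [4, 0, 4, -8], [-8, 8, -8, 20]].
H is indefinite, so the origin is a saddle point.

saddle point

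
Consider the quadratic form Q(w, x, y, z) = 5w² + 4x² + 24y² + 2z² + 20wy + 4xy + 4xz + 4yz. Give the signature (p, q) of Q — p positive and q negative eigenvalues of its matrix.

(4, 0)

The symmetric matrix is A = [[5, 0, 10, 0], [0, 4, 2, 2], [10, 2, 24, 2], [0, 2, 2, 2]].
Symmetric row and column elimination reduces A to a congruent diagonal form with pivots 5, 4, 3, 2/3.
That gives 4 positive pivots.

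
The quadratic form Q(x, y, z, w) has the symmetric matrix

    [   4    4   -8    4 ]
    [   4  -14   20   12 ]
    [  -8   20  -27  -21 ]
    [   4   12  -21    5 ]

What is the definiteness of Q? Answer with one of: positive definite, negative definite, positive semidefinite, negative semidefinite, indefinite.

indefinite

Congruent diagonalization of A (simultaneous row and column reduction) yields pivots 4, -18, 5/9, 4.
Counting signs: 3 positive, 1 negative.
Hence Q is indefinite.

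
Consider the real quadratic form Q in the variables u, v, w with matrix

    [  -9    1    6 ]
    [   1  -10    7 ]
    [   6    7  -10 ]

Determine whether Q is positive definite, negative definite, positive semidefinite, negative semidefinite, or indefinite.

Row-reducing A symmetrically gives the diagonal entries -9, -89/9, -5/89.
So there are 3 negative pivots.
Hence Q is negative definite.

negative definite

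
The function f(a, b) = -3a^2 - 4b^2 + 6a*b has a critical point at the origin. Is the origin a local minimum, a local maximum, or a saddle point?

The Hessian at the origin is H = [[-6, 6], [6, -8]].
det H = -6·-8 − (6)² = 12 > 0 and H[1,1] = -6 < 0, so H is negative definite.
Therefore the origin is a local maximum.

local maximum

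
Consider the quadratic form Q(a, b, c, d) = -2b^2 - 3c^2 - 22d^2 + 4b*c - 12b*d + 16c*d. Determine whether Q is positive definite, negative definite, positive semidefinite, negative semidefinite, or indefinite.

Write A = [[0, 0, 0, 0], [0, -2, 2, -6], [0, 2, -3, 8], [0, -6, 8, -22]].
Symmetric row and column elimination reduces A to a congruent diagonal form with pivots 0, -2, -1, 0.
So there are 2 negative, 2 zero pivots.
Hence Q is negative semidefinite.

negative semidefinite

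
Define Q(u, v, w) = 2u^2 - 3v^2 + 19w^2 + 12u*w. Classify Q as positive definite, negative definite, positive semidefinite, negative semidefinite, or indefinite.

The symmetric matrix is A = [[2, 0, 6], [0, -3, 0], [6, 0, 19]].
Row-reducing A symmetrically gives the diagonal entries 2, -3, 1.
That gives 2 positive, 1 negative pivots.
Hence Q is indefinite.

indefinite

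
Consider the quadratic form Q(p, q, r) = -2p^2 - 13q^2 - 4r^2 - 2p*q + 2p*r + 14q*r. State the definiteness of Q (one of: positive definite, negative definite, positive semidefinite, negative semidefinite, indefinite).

The symmetric matrix of Q is A = [[-2, -1, 1], [-1, -13, 7], [1, 7, -4]].
Leading principal minors: Δ_1 = -2, Δ_2 = 25, Δ_3 = -3.
The signs alternate starting with Δ_1 < 0, so by Sylvester's criterion Q is negative definite.

negative definite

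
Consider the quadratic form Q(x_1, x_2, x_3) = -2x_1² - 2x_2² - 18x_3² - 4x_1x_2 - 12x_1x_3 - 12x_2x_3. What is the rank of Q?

1

The associated matrix is A = [[-2, -2, -6], [-2, -2, -6], [-6, -6, -18]].
Applying the same elementary operations to the rows and columns of A produces a congruent diagonal matrix with entries -2, 0, 0.
So there are 1 negative, 2 zero pivots.
The rank is the number of nonzero pivots: 1.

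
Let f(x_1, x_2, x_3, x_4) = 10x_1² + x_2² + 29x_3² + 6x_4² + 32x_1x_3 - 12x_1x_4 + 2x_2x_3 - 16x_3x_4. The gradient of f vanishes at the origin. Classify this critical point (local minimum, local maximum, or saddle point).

local minimum

The Hessian at the origin is H = [[20, 0, 32, -12], [0, 2, 2, 0], [32, 2, 58, -16], [-12, 0, -16, 12]].
Congruent diagonalization of H (simultaneous row and column reduction) yields pivots 20, 2, 24/5, 8/3.
Counting signs: 4 positive.
H is positive definite, so the origin is a strict local minimum.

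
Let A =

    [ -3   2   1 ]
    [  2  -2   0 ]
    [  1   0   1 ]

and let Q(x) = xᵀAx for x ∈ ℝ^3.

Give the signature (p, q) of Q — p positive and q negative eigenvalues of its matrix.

(1, 2)

Applying the same elementary operations to the rows and columns of A produces a congruent diagonal matrix with entries -3, -2/3, 2.
So there are 1 positive, 2 negative pivots.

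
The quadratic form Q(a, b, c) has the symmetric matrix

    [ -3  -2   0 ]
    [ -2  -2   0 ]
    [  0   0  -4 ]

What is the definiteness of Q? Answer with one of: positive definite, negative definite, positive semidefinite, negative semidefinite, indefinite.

negative definite

Symmetric row and column elimination reduces A to a congruent diagonal form with pivots -3, -2/3, -4.
That gives 3 negative pivots.
Hence Q is negative definite.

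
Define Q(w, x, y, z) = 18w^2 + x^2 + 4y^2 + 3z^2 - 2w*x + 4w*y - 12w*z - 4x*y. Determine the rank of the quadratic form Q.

The symmetric matrix is A = [[18, -1, 2, -6], [-1, 1, -2, 0], [2, -2, 4, 0], [-6, 0, 0, 3]].
Row-reducing A symmetrically gives the diagonal entries 18, 17/18, 0, 15/17.
Counting signs: 3 positive, 1 zero.
The rank is the number of nonzero pivots: 3.

3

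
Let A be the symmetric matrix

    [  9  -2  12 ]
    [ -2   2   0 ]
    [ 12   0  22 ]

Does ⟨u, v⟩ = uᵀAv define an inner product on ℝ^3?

yes

Congruent diagonalization of A (simultaneous row and column reduction) yields pivots 9, 14/9, 10/7.
That gives 3 positive pivots.
Hence Q is positive definite.
⟨·,·⟩ is an inner product exactly when A is positive definite.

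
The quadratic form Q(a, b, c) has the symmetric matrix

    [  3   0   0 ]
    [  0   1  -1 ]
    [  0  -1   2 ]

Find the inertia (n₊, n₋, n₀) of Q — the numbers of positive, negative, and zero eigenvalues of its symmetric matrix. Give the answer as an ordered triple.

(3, 0, 0)

Row-reducing A symmetrically gives the diagonal entries 3, 1, 1.
Counting signs: 3 positive.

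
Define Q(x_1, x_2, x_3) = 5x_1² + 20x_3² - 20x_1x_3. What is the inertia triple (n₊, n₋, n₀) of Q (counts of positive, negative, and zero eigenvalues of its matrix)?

The associated matrix is A = [[5, 0, -10], [0, 0, 0], [-10, 0, 20]].
Applying the same elementary operations to the rows and columns of A produces a congruent diagonal matrix with entries 5, 0, 0.
Counting signs: 1 positive, 2 zero.

(1, 0, 2)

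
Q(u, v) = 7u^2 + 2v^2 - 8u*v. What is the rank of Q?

The associated matrix is A = [[7, -4], [-4, 2]].
Symmetric row and column elimination reduces A to a congruent diagonal form with pivots 7, -2/7.
That gives 1 positive, 1 negative pivots.
The rank is the number of nonzero pivots: 2.

2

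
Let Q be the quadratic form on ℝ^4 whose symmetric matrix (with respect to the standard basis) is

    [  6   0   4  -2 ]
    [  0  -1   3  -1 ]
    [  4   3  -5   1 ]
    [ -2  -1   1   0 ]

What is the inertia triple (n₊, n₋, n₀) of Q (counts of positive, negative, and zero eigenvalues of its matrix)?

(2, 1, 1)

Congruent diagonalization of A (simultaneous row and column reduction) yields pivots 6, -1, 4/3, 0.
Counting signs: 2 positive, 1 negative, 1 zero.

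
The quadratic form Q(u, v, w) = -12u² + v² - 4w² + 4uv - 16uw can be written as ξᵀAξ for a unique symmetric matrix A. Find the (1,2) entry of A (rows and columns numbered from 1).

The coefficient of u·v in Q is 4. For a symmetric A this equals A[1,2] + A[2,1] = 2·A[1,2].
So A[1,2] = 4/2 = 2.

2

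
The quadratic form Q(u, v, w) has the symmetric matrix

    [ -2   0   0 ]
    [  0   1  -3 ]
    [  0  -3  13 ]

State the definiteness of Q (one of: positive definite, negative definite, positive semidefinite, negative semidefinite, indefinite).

An LDLᵀ factorisation of A has diagonal entries -2, 1, 4.
Counting signs: 2 positive, 1 negative.
Hence Q is indefinite.

indefinite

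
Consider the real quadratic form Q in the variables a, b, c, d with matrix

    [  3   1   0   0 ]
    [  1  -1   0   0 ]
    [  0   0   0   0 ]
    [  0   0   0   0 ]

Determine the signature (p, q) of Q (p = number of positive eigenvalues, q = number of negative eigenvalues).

Symmetric row and column elimination reduces A to a congruent diagonal form with pivots 3, -4/3, 0, 0.
That gives 1 positive, 1 negative, 2 zero pivots.

(1, 1)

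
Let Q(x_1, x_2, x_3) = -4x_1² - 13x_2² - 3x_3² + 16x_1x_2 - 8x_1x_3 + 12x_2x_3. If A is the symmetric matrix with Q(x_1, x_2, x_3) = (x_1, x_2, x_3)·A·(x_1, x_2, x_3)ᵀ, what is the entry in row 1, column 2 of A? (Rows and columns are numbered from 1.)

The coefficient of x_1·x_2 in Q is 16. For a symmetric A this equals A[1,2] + A[2,1] = 2·A[1,2].
So A[1,2] = 16/2 = 8.

8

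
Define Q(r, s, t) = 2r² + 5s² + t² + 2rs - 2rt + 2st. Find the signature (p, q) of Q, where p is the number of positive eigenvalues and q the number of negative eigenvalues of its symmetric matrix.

Write A = [[2, 1, -1], [1, 5, 1], [-1, 1, 1]].
Row-reducing A symmetrically gives the diagonal entries 2, 9/2, 0.
That gives 2 positive, 1 zero pivots.

(2, 0)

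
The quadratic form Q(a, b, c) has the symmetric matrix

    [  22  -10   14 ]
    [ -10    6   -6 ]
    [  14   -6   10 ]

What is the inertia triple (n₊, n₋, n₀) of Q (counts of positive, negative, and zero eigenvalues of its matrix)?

Congruent diagonalization of A (simultaneous row and column reduction) yields pivots 22, 16/11, 1.
So there are 3 positive pivots.

(3, 0, 0)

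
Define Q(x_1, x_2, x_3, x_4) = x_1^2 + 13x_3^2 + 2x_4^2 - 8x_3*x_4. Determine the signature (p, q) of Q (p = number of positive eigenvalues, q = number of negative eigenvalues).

(3, 0)

The associated matrix is A = [[1, 0, 0, 0], [0, 0, 0, 0], [0, 0, 13, -4], [0, 0, -4, 2]].
Applying the same elementary operations to the rows and columns of A produces a congruent diagonal matrix with entries 1, 0, 13, 10/13.
Counting signs: 3 positive, 1 zero.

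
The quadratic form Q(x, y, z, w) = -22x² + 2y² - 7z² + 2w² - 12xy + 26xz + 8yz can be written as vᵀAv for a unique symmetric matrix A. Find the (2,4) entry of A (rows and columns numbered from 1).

The coefficient of y·w in Q is 0. For a symmetric A this equals A[2,4] + A[4,2] = 2·A[2,4].
So A[2,4] = 0/2 = 0.

0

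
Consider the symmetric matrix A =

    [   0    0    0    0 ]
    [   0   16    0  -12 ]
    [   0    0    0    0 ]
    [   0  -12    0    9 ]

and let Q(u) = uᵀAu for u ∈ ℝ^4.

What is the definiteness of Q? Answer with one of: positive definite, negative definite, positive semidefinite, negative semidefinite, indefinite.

positive semidefinite

Applying the same elementary operations to the rows and columns of A produces a congruent diagonal matrix with entries 0, 16, 0, 0.
That gives 1 positive, 3 zero pivots.
Hence Q is positive semidefinite.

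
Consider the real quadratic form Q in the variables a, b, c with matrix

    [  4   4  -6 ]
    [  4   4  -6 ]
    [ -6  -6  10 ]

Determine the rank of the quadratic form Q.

Row-reducing A symmetrically gives the diagonal entries 4, 0, 1.
That gives 2 positive, 1 zero pivots.
The rank is the number of nonzero pivots: 2.

2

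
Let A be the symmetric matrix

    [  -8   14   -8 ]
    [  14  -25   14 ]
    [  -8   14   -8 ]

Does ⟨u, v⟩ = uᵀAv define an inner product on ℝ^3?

no

Congruent diagonalization of A (simultaneous row and column reduction) yields pivots -8, -1/2, 0.
So there are 2 negative, 1 zero pivots.
Hence Q is negative semidefinite.
⟨·,·⟩ is an inner product exactly when A is positive definite.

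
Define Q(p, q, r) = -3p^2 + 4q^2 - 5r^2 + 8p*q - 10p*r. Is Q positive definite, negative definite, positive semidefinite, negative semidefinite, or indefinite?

indefinite

The associated matrix is A = [[-3, 4, -5], [4, 4, 0], [-5, 0, -5]].
Symmetric row and column elimination reduces A to a congruent diagonal form with pivots -3, 28/3, -10/7.
So there are 1 positive, 2 negative pivots.
Hence Q is indefinite.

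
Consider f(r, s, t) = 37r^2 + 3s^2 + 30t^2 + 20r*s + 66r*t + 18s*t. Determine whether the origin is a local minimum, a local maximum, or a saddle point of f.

local minimum

The Hessian at the origin is H = [[74, 20, 66], [20, 6, 18], [66, 18, 60]].
Symmetric row and column elimination reduces H to a congruent diagonal form with pivots 74, 22/37, 12/11.
Counting signs: 3 positive.
H is positive definite, so the origin is a strict local minimum.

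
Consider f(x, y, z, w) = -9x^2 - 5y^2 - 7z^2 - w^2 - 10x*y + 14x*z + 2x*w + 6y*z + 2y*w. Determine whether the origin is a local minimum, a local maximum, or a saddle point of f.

The Hessian at the origin is H = [[-18, -10, 14, 2], [-10, -10, 6, 2], [14, 6, -14, 0], [2, 2, 0, -2]].
Row-reducing H symmetrically gives the diagonal entries -18, -40/9, -12/5, -1.
That gives 4 negative pivots.
H is negative definite, so the origin is a strict local maximum.

local maximum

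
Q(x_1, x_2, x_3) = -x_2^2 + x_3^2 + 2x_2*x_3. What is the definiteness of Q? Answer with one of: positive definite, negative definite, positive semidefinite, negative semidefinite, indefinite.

indefinite

The symmetric matrix is A = [[0, 0, 0], [0, -1, 1], [0, 1, 1]].
Row-reducing A symmetrically gives the diagonal entries 0, -1, 2.
That gives 1 positive, 1 negative, 1 zero pivots.
Hence Q is indefinite.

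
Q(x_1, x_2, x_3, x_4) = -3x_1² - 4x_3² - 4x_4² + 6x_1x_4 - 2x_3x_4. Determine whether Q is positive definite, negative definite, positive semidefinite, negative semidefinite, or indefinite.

The associated matrix is A = [[-3, 0, 0, 3], [0, 0, 0, 0], [0, 0, -4, -1], [3, 0, -1, -4]].
Congruent diagonalization of A (simultaneous row and column reduction) yields pivots -3, 0, -4, -3/4.
Counting signs: 3 negative, 1 zero.
Hence Q is negative semidefinite.

negative semidefinite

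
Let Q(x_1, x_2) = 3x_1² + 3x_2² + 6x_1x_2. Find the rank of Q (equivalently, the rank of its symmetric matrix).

The symmetric matrix is A = [[3, 3], [3, 3]].
Congruent diagonalization of A (simultaneous row and column reduction) yields pivots 3, 0.
Counting signs: 1 positive, 1 zero.
The rank is the number of nonzero pivots: 1.

1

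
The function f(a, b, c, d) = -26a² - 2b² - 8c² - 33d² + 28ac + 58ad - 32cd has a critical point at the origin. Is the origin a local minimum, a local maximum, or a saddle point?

The Hessian at the origin is H = [[-52, 0, 28, 58], [0, -4, 0, 0], [28, 0, -16, -32], [58, 0, -32, -66]].
Row-reducing H symmetrically gives the diagonal entries -52, -4, -12/13, -2/3.
So there are 4 negative pivots.
H is negative definite, so the origin is a strict local maximum.

local maximum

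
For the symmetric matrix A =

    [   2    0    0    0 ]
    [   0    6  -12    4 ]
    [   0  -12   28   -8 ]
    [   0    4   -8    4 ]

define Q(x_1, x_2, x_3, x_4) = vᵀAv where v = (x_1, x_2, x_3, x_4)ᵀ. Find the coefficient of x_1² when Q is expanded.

The coefficient of x_1² is the diagonal entry A[1,1] = 2.

2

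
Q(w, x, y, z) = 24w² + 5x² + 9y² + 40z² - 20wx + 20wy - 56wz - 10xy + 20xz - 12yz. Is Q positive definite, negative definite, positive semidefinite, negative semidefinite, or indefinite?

positive semidefinite

Write A = [[24, -10, 10, -28], [-10, 5, -5, 10], [10, -5, 9, -6], [-28, 10, -6, 40]].
Applying the same elementary operations to the rows and columns of A produces a congruent diagonal matrix with entries 24, 5/6, 4, 0.
So there are 3 positive, 1 zero pivots.
Hence Q is positive semidefinite.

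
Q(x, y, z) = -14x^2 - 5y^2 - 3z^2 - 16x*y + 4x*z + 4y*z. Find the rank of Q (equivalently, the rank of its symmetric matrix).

3

The associated matrix is A = [[-14, -8, 2], [-8, -5, 2], [2, 2, -3]].
An LDLᵀ factorisation of A has diagonal entries -14, -3/7, -1.
So there are 3 negative pivots.
The rank is the number of nonzero pivots: 3.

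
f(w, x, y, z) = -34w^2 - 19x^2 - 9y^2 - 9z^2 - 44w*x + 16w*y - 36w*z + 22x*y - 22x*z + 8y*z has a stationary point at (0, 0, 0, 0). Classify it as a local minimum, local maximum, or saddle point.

saddle point

The Hessian at the origin is H = [[-68, -44, 16, -36], [-44, -38, 22, -22], [16, 22, -18, 8], [-36, -22, 8, -18]].
H is indefinite, so the origin is a saddle point.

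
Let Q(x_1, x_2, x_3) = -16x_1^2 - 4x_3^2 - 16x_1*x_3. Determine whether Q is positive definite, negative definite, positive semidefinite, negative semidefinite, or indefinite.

The associated matrix is A = [[-16, 0, -8], [0, 0, 0], [-8, 0, -4]].
Row-reducing A symmetrically gives the diagonal entries -16, 0, 0.
That gives 1 negative, 2 zero pivots.
Hence Q is negative semidefinite.

negative semidefinite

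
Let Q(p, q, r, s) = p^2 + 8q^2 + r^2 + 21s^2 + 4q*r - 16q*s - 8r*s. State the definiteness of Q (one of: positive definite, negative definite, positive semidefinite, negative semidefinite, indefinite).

positive definite

The symmetric matrix of Q is A = [[1, 0, 0, 0], [0, 8, 2, -8], [0, 2, 1, -4], [0, -8, -4, 21]].
Leading principal minors: Δ_1 = 1, Δ_2 = 8, Δ_3 = 4, Δ_4 = 20.
All leading principal minors are positive, so by Sylvester's criterion Q is positive definite.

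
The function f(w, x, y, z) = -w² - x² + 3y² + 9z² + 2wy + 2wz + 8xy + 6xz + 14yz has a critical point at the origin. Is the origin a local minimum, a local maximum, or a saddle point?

saddle point

The Hessian at the origin is H = [[-2, 0, 2, 2], [0, -2, 8, 6], [2, 8, 6, 14], [2, 6, 14, 18]].
Row-reducing H symmetrically gives the diagonal entries -2, -2, 40, -2.
Counting signs: 1 positive, 3 negative.
H is indefinite, so the origin is a saddle point.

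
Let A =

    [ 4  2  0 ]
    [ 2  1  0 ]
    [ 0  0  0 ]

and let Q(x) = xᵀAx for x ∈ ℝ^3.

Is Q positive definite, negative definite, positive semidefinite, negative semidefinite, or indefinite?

Congruent diagonalization of A (simultaneous row and column reduction) yields pivots 4, 0, 0.
That gives 1 positive, 2 zero pivots.
Hence Q is positive semidefinite.

positive semidefinite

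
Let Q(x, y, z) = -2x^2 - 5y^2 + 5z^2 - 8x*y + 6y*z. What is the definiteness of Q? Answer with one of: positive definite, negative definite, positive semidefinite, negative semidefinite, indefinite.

Write A = [[-2, -4, 0], [-4, -5, 3], [0, 3, 5]].
An LDLᵀ factorisation of A has diagonal entries -2, 3, 2.
Counting signs: 2 positive, 1 negative.
Hence Q is indefinite.

indefinite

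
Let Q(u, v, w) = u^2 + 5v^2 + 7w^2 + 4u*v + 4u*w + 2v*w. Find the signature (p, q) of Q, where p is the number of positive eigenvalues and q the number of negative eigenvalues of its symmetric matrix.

(2, 1)

Write A = [[1, 2, 2], [2, 5, 1], [2, 1, 7]].
Applying the same elementary operations to the rows and columns of A produces a congruent diagonal matrix with entries 1, 1, -6.
That gives 2 positive, 1 negative pivots.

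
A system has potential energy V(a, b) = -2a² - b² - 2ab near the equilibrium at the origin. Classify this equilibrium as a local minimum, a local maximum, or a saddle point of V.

local maximum

The Hessian at the origin is H = [[-4, -2], [-2, -2]].
det H = -4·-2 − (-2)² = 4 > 0 and H[1,1] = -4 < 0, so H is negative definite.
Therefore the origin is a local maximum.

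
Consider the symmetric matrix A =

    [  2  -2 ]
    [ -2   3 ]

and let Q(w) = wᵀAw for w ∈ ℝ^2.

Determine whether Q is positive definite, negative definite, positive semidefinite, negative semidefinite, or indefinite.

Leading principal minors: Δ_1 = 2, Δ_2 = 2.
All leading principal minors are positive, so by Sylvester's criterion Q is positive definite.

positive definite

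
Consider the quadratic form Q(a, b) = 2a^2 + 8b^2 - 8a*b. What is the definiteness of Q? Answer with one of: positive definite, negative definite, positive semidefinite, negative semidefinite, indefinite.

The symmetric matrix of Q is [[2, -4], [-4, 8]].
For the 2×2 matrix [[2, -4], [-4, 8]]: det = 2·8 − (-4)² = 0, trace = 10.
det = 0 so one eigenvalue is zero; the form is semidefinite with the sign of the trace.

positive semidefinite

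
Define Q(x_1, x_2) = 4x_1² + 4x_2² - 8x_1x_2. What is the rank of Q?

1

Write A = [[4, -4], [-4, 4]].
Congruent diagonalization of A (simultaneous row and column reduction) yields pivots 4, 0.
So there are 1 positive, 1 zero pivots.
The rank is the number of nonzero pivots: 1.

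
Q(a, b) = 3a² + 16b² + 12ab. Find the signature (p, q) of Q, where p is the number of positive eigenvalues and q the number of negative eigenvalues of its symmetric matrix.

(2, 0)

The associated matrix is A = [[3, 6], [6, 16]].
Applying the same elementary operations to the rows and columns of A produces a congruent diagonal matrix with entries 3, 4.
So there are 2 positive pivots.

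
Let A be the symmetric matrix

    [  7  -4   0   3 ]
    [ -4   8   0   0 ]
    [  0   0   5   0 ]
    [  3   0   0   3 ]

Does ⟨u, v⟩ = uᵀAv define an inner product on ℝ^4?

yes

Row-reducing A symmetrically gives the diagonal entries 7, 40/7, 5, 6/5.
So there are 4 positive pivots.
Hence Q is positive definite.
⟨·,·⟩ is an inner product exactly when A is positive definite.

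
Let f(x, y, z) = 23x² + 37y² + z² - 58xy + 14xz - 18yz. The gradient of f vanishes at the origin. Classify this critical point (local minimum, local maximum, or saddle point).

The Hessian at the origin is H = [[46, -58, 14], [-58, 74, -18], [14, -18, 2]].
An LDLᵀ factorisation of H has diagonal entries 46, 20/23, -12/5.
So there are 2 positive, 1 negative pivots.
H is indefinite, so the origin is a saddle point.

saddle point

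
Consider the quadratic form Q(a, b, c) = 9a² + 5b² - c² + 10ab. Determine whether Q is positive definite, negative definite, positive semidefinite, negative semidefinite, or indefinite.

The symmetric matrix is A = [[9, 5, 0], [5, 5, 0], [0, 0, -1]].
Applying the same elementary operations to the rows and columns of A produces a congruent diagonal matrix with entries 9, 20/9, -1.
So there are 2 positive, 1 negative pivots.
Hence Q is indefinite.

indefinite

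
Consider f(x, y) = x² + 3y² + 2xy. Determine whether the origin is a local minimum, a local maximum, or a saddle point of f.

local minimum

The Hessian at the origin is H = [[2, 2], [2, 6]].
det H = 2·6 − (2)² = 8 > 0 and H[1,1] = 2 > 0, so H is positive definite.
Therefore the origin is a local minimum.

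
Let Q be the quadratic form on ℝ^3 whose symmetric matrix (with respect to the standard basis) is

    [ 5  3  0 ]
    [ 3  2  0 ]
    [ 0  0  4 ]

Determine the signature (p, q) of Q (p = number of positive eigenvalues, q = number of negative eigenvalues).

Congruent diagonalization of A (simultaneous row and column reduction) yields pivots 5, 1/5, 4.
So there are 3 positive pivots.

(3, 0)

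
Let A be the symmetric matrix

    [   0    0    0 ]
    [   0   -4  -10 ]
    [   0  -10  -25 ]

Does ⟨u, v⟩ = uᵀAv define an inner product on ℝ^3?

Congruent diagonalization of A (simultaneous row and column reduction) yields pivots 0, -4, 0.
So there are 1 negative, 2 zero pivots.
Hence Q is negative semidefinite.
⟨·,·⟩ is an inner product exactly when A is positive definite.

no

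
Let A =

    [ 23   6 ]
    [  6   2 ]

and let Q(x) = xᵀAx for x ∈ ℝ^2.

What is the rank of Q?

2

Applying the same elementary operations to the rows and columns of A produces a congruent diagonal matrix with entries 23, 10/23.
So there are 2 positive pivots.
The rank is the number of nonzero pivots: 2.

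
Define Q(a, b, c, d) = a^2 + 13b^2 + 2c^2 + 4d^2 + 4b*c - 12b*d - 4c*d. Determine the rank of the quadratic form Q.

4

The associated matrix is A = [[1, 0, 0, 0], [0, 13, 2, -6], [0, 2, 2, -2], [0, -6, -2, 4]].
Symmetric row and column elimination reduces A to a congruent diagonal form with pivots 1, 13, 22/13, 6/11.
So there are 4 positive pivots.
The rank is the number of nonzero pivots: 4.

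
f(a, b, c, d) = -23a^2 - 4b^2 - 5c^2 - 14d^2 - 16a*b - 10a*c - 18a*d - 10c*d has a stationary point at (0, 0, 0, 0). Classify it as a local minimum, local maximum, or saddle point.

local maximum

The Hessian at the origin is H = [[-46, -16, -10, -18], [-16, -8, 0, 0], [-10, 0, -10, -10], [-18, 0, -10, -28]].
Congruent diagonalization of H (simultaneous row and column reduction) yields pivots -46, -56/23, -20/7, -2.
So there are 4 negative pivots.
H is negative definite, so the origin is a strict local maximum.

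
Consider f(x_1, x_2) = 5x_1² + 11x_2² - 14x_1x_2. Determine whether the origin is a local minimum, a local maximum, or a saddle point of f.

The Hessian at the origin is H = [[10, -14], [-14, 22]].
det H = 10·22 − (-14)² = 24 > 0 and H[1,1] = 10 > 0, so H is positive definite.
Therefore the origin is a local minimum.

local minimum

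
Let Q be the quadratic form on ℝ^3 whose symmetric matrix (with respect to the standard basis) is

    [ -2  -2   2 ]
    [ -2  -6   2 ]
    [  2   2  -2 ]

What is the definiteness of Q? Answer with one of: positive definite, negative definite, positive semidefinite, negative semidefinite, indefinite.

negative semidefinite

Symmetric row and column elimination reduces A to a congruent diagonal form with pivots -2, -4, 0.
So there are 2 negative, 1 zero pivots.
Hence Q is negative semidefinite.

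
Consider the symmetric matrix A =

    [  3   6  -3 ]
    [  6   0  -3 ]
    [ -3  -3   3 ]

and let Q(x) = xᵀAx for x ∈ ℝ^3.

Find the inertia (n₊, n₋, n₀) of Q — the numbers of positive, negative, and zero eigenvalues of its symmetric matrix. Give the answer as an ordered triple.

An LDLᵀ factorisation of A has diagonal entries 3, -12, 3/4.
Counting signs: 2 positive, 1 negative.

(2, 1, 0)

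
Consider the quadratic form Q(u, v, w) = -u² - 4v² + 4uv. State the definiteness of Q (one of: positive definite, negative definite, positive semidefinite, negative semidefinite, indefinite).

negative semidefinite

Write A = [[-1, 2, 0], [2, -4, 0], [0, 0, 0]].
Row-reducing A symmetrically gives the diagonal entries -1, 0, 0.
Counting signs: 1 negative, 2 zero.
Hence Q is negative semidefinite.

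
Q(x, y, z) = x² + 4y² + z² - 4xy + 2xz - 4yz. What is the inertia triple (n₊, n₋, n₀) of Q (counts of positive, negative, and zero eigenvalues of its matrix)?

The symmetric matrix is A = [[1, -2, 1], [-2, 4, -2], [1, -2, 1]].
Symmetric row and column elimination reduces A to a congruent diagonal form with pivots 1, 0, 0.
So there are 1 positive, 2 zero pivots.

(1, 0, 2)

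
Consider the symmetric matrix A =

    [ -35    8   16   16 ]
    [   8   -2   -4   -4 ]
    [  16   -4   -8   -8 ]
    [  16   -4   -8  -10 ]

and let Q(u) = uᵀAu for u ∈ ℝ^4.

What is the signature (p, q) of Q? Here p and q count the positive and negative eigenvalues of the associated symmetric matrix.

(0, 3)

Row-reducing A symmetrically gives the diagonal entries -35, -6/35, 0, -2.
So there are 3 negative, 1 zero pivots.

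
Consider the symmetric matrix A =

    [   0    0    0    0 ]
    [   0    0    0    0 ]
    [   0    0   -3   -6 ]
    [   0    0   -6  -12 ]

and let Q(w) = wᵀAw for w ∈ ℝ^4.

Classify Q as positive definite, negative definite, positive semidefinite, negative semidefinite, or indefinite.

negative semidefinite

Row-reducing A symmetrically gives the diagonal entries 0, 0, -3, 0.
So there are 1 negative, 3 zero pivots.
Hence Q is negative semidefinite.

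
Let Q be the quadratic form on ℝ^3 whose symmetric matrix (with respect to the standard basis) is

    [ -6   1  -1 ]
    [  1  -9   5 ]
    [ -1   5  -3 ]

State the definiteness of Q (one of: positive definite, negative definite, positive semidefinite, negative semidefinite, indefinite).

negative definite

Symmetric row and column elimination reduces A to a congruent diagonal form with pivots -6, -53/6, -10/53.
That gives 3 negative pivots.
Hence Q is negative definite.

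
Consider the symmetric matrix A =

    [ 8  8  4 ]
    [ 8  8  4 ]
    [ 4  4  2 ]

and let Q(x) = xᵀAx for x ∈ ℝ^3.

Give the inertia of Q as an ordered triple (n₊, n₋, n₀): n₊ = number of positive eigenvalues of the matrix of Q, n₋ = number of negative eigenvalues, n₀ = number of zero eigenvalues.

(1, 0, 2)

Symmetric row and column elimination reduces A to a congruent diagonal form with pivots 8, 0, 0.
So there are 1 positive, 2 zero pivots.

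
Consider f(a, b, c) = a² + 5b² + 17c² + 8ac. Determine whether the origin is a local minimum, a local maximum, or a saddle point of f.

The Hessian at the origin is H = [[2, 0, 8], [0, 10, 0], [8, 0, 34]].
Symmetric row and column elimination reduces H to a congruent diagonal form with pivots 2, 10, 2.
So there are 3 positive pivots.
H is positive definite, so the origin is a strict local minimum.

local minimum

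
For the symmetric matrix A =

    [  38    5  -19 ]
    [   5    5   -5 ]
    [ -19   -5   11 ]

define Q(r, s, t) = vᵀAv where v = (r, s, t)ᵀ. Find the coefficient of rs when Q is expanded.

10

The coefficient of rs is A[1,2] + A[2,1] = 2·5 = 10.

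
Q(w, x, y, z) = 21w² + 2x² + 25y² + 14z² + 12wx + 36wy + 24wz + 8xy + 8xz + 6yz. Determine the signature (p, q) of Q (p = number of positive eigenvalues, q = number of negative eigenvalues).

(4, 0)

The symmetric matrix is A = [[21, 6, 18, 12], [6, 2, 4, 4], [18, 4, 25, 3], [12, 4, 3, 14]].
An LDLᵀ factorisation of A has diagonal entries 21, 2/7, 5, 1.
So there are 4 positive pivots.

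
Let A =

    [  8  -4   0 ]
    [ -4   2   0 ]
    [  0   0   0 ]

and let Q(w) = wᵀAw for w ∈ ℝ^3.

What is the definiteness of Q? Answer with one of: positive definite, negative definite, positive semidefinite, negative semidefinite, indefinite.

Symmetric row and column elimination reduces A to a congruent diagonal form with pivots 8, 0, 0.
That gives 1 positive, 2 zero pivots.
Hence Q is positive semidefinite.

positive semidefinite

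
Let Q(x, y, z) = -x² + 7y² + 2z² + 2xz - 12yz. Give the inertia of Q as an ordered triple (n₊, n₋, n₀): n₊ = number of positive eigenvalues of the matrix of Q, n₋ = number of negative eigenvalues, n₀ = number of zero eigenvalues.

(1, 2, 0)

The symmetric matrix is A = [[-1, 0, 1], [0, 7, -6], [1, -6, 2]].
Congruent diagonalization of A (simultaneous row and column reduction) yields pivots -1, 7, -15/7.
That gives 1 positive, 2 negative pivots.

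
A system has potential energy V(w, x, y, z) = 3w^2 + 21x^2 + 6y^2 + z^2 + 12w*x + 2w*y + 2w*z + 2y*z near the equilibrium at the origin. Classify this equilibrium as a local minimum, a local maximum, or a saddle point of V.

The Hessian at the origin is H = [[6, 12, 2, 2], [12, 42, 0, 0], [2, 0, 12, 2], [2, 0, 2, 2]].
Symmetric row and column elimination reduces H to a congruent diagonal form with pivots 6, 18, 94/9, 20/47.
Counting signs: 4 positive.
H is positive definite, so the origin is a strict local minimum.

local minimum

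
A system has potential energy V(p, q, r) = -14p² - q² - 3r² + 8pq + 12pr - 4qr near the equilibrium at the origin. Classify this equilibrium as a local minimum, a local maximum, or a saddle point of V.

The Hessian at the origin is H = [[-28, 8, 12], [8, -2, -4], [12, -4, -6]].
Row-reducing H symmetrically gives the diagonal entries -28, 2/7, -2.
That gives 1 positive, 2 negative pivots.
H is indefinite, so the origin is a saddle point.

saddle point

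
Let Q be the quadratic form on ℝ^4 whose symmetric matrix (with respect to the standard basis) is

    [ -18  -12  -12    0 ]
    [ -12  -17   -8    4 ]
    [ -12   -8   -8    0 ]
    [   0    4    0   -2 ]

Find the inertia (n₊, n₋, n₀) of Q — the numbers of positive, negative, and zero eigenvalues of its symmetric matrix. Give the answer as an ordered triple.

Row-reducing A symmetrically gives the diagonal entries -18, -9, 0, -2/9.
So there are 3 negative, 1 zero pivots.

(0, 3, 1)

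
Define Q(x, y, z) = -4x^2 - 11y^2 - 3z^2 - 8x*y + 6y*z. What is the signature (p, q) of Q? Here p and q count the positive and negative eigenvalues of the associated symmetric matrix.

The associated matrix is A = [[-4, -4, 0], [-4, -11, 3], [0, 3, -3]].
Applying the same elementary operations to the rows and columns of A produces a congruent diagonal matrix with entries -4, -7, -12/7.
That gives 3 negative pivots.

(0, 3)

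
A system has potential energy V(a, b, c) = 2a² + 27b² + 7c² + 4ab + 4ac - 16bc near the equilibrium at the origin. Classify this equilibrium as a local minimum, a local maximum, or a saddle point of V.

local minimum

The Hessian at the origin is H = [[4, 4, 4], [4, 54, -16], [4, -16, 14]].
Row-reducing H symmetrically gives the diagonal entries 4, 50, 2.
So there are 3 positive pivots.
H is positive definite, so the origin is a strict local minimum.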